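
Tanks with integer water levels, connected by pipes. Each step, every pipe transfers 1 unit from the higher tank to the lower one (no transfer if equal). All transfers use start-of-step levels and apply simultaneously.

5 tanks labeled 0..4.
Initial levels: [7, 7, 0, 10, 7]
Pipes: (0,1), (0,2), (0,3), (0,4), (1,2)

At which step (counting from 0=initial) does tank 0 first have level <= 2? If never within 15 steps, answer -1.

Step 1: flows [0=1,0->2,3->0,0=4,1->2] -> levels [7 6 2 9 7]
Step 2: flows [0->1,0->2,3->0,0=4,1->2] -> levels [6 6 4 8 7]
Step 3: flows [0=1,0->2,3->0,4->0,1->2] -> levels [7 5 6 7 6]
Step 4: flows [0->1,0->2,0=3,0->4,2->1] -> levels [4 7 6 7 7]
Step 5: flows [1->0,2->0,3->0,4->0,1->2] -> levels [8 5 6 6 6]
Step 6: flows [0->1,0->2,0->3,0->4,2->1] -> levels [4 7 6 7 7]
  -> period-2 cycle (repeats step 4); tank 0 never drops to <=2
Tank 0 never reaches <=2 within 15 steps

Answer: -1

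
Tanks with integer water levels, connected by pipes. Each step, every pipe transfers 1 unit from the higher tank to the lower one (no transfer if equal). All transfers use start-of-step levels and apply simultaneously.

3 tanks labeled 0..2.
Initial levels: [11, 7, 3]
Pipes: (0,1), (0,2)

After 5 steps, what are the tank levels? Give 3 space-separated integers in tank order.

Answer: 7 7 7

Derivation:
Step 1: flows [0->1,0->2] -> levels [9 8 4]
Step 2: flows [0->1,0->2] -> levels [7 9 5]
Step 3: flows [1->0,0->2] -> levels [7 8 6]
Step 4: flows [1->0,0->2] -> levels [7 7 7]
Step 5: flows [0=1,0=2] -> levels [7 7 7]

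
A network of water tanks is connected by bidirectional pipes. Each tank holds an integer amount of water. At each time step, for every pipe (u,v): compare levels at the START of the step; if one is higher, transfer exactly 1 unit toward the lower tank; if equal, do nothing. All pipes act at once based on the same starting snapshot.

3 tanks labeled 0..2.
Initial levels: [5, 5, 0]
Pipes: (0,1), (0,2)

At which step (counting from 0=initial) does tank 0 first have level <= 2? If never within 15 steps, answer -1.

Step 1: flows [0=1,0->2] -> levels [4 5 1]
Step 2: flows [1->0,0->2] -> levels [4 4 2]
Step 3: flows [0=1,0->2] -> levels [3 4 3]
Step 4: flows [1->0,0=2] -> levels [4 3 3]
Step 5: flows [0->1,0->2] -> levels [2 4 4]
Tank 0 first reaches <=2 at step 5

Answer: 5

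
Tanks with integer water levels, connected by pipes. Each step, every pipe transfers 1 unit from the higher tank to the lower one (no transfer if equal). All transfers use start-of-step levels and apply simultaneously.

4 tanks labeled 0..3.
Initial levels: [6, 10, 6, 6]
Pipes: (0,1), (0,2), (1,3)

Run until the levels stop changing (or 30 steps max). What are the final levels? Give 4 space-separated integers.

Answer: 8 6 6 8

Derivation:
Step 1: flows [1->0,0=2,1->3] -> levels [7 8 6 7]
Step 2: flows [1->0,0->2,1->3] -> levels [7 6 7 8]
Step 3: flows [0->1,0=2,3->1] -> levels [6 8 7 7]
Step 4: flows [1->0,2->0,1->3] -> levels [8 6 6 8]
Step 5: flows [0->1,0->2,3->1] -> levels [6 8 7 7]
  -> period-2 cycle: step 5 state = step 3 state; never stabilizes
  -> state at step 30: (30-3) mod 2 = 1, same as step 4 -> [8 6 6 8]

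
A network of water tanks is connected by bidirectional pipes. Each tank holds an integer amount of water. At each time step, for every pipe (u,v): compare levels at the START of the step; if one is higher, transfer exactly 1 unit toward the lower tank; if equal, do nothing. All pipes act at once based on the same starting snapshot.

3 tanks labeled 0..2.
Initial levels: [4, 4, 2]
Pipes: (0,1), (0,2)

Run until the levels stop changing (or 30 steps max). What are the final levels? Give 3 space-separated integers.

Step 1: flows [0=1,0->2] -> levels [3 4 3]
Step 2: flows [1->0,0=2] -> levels [4 3 3]
Step 3: flows [0->1,0->2] -> levels [2 4 4]
Step 4: flows [1->0,2->0] -> levels [4 3 3]
  -> period-2 cycle: step 4 state = step 2 state; never stabilizes
  -> state at step 30: (30-2) mod 2 = 0, same as step 2 -> [4 3 3]

Answer: 4 3 3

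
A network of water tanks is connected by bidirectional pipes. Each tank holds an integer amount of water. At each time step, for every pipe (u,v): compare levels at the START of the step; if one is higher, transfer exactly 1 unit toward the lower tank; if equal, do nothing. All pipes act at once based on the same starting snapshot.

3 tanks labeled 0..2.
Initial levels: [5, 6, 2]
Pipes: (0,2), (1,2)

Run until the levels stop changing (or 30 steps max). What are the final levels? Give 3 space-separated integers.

Step 1: flows [0->2,1->2] -> levels [4 5 4]
Step 2: flows [0=2,1->2] -> levels [4 4 5]
Step 3: flows [2->0,2->1] -> levels [5 5 3]
Step 4: flows [0->2,1->2] -> levels [4 4 5]
  -> period-2 cycle: step 4 state = step 2 state; never stabilizes
  -> state at step 30: (30-2) mod 2 = 0, same as step 2 -> [4 4 5]

Answer: 4 4 5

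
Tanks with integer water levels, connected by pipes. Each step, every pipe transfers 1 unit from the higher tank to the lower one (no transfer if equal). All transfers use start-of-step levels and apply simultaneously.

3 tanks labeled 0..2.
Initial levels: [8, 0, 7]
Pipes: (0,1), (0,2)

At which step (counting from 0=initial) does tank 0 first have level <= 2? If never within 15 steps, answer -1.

Answer: -1

Derivation:
Step 1: flows [0->1,0->2] -> levels [6 1 8]
Step 2: flows [0->1,2->0] -> levels [6 2 7]
Step 3: flows [0->1,2->0] -> levels [6 3 6]
Step 4: flows [0->1,0=2] -> levels [5 4 6]
Step 5: flows [0->1,2->0] -> levels [5 5 5]
Step 6: flows [0=1,0=2] -> levels [5 5 5]
  -> stable; tank 0 stays at 5 > 2
Tank 0 never reaches <=2 within 15 steps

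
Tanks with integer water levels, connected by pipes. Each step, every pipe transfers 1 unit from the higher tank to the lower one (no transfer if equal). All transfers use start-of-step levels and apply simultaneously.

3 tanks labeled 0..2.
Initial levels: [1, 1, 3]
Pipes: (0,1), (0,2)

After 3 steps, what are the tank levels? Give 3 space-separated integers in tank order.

Answer: 3 1 1

Derivation:
Step 1: flows [0=1,2->0] -> levels [2 1 2]
Step 2: flows [0->1,0=2] -> levels [1 2 2]
Step 3: flows [1->0,2->0] -> levels [3 1 1]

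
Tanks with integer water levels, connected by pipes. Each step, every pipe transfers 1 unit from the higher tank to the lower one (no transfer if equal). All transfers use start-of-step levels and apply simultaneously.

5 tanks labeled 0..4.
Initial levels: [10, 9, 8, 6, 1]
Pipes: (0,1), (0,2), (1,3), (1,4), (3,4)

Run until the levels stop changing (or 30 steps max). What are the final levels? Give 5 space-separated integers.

Answer: 6 8 8 6 6

Derivation:
Step 1: flows [0->1,0->2,1->3,1->4,3->4] -> levels [8 8 9 6 3]
Step 2: flows [0=1,2->0,1->3,1->4,3->4] -> levels [9 6 8 6 5]
Step 3: flows [0->1,0->2,1=3,1->4,3->4] -> levels [7 6 9 5 7]
Step 4: flows [0->1,2->0,1->3,4->1,4->3] -> levels [7 7 8 7 5]
Step 5: flows [0=1,2->0,1=3,1->4,3->4] -> levels [8 6 7 6 7]
Step 6: flows [0->1,0->2,1=3,4->1,4->3] -> levels [6 8 8 7 5]
Step 7: flows [1->0,2->0,1->3,1->4,3->4] -> levels [8 5 7 7 7]
Step 8: flows [0->1,0->2,3->1,4->1,3=4] -> levels [6 8 8 6 6]
Step 9: flows [1->0,2->0,1->3,1->4,3=4] -> levels [8 5 7 7 7]
  -> period-2 cycle: step 9 state = step 7 state; never stabilizes
  -> state at step 30: (30-7) mod 2 = 1, same as step 8 -> [6 8 8 6 6]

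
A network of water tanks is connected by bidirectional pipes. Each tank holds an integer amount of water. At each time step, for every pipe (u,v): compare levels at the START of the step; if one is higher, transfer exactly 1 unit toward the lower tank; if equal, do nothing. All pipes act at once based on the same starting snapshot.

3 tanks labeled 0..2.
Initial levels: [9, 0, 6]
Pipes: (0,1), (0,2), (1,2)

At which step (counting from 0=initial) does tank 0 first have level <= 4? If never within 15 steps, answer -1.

Answer: -1

Derivation:
Step 1: flows [0->1,0->2,2->1] -> levels [7 2 6]
Step 2: flows [0->1,0->2,2->1] -> levels [5 4 6]
Step 3: flows [0->1,2->0,2->1] -> levels [5 6 4]
Step 4: flows [1->0,0->2,1->2] -> levels [5 4 6]
  -> period-2 cycle (repeats step 2); tank 0 never drops to <=4
Tank 0 never reaches <=4 within 15 steps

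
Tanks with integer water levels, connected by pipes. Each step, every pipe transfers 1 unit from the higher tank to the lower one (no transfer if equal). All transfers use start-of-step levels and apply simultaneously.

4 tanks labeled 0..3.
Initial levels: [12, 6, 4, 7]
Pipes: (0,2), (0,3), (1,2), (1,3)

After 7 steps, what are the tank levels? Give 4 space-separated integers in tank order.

Answer: 6 7 8 8

Derivation:
Step 1: flows [0->2,0->3,1->2,3->1] -> levels [10 6 6 7]
Step 2: flows [0->2,0->3,1=2,3->1] -> levels [8 7 7 7]
Step 3: flows [0->2,0->3,1=2,1=3] -> levels [6 7 8 8]
Step 4: flows [2->0,3->0,2->1,3->1] -> levels [8 9 6 6]
Step 5: flows [0->2,0->3,1->2,1->3] -> levels [6 7 8 8]
  -> period-2 cycle: step 5 state = step 3 state
  -> state at step 7: (7-3) mod 2 = 0, same as step 3 -> [6 7 8 8]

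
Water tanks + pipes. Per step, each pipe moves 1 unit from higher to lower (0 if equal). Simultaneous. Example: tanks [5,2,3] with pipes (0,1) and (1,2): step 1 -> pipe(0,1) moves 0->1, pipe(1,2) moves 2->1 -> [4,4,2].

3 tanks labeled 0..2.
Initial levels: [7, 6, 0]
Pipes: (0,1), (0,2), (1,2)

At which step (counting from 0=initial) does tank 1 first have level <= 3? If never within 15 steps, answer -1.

Step 1: flows [0->1,0->2,1->2] -> levels [5 6 2]
Step 2: flows [1->0,0->2,1->2] -> levels [5 4 4]
Step 3: flows [0->1,0->2,1=2] -> levels [3 5 5]
Step 4: flows [1->0,2->0,1=2] -> levels [5 4 4]
  -> period-2 cycle (repeats step 2); tank 1 never drops to <=3
Tank 1 never reaches <=3 within 15 steps

Answer: -1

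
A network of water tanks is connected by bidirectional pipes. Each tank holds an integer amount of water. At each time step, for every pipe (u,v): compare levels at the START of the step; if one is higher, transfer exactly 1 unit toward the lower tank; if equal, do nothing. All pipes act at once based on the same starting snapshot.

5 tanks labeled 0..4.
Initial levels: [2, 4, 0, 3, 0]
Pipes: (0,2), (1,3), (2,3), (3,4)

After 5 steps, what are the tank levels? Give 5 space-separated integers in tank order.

Answer: 1 2 3 1 2

Derivation:
Step 1: flows [0->2,1->3,3->2,3->4] -> levels [1 3 2 2 1]
Step 2: flows [2->0,1->3,2=3,3->4] -> levels [2 2 1 2 2]
Step 3: flows [0->2,1=3,3->2,3=4] -> levels [1 2 3 1 2]
Step 4: flows [2->0,1->3,2->3,4->3] -> levels [2 1 1 4 1]
Step 5: flows [0->2,3->1,3->2,3->4] -> levels [1 2 3 1 2]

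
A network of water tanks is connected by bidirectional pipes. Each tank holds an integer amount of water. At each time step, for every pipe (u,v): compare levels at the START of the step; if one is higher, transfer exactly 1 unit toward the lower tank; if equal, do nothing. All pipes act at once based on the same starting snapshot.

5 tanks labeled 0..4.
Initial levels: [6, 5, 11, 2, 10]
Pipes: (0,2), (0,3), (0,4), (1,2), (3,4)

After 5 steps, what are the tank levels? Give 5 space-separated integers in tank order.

Step 1: flows [2->0,0->3,4->0,2->1,4->3] -> levels [7 6 9 4 8]
Step 2: flows [2->0,0->3,4->0,2->1,4->3] -> levels [8 7 7 6 6]
Step 3: flows [0->2,0->3,0->4,1=2,3=4] -> levels [5 7 8 7 7]
Step 4: flows [2->0,3->0,4->0,2->1,3=4] -> levels [8 8 6 6 6]
Step 5: flows [0->2,0->3,0->4,1->2,3=4] -> levels [5 7 8 7 7]

Answer: 5 7 8 7 7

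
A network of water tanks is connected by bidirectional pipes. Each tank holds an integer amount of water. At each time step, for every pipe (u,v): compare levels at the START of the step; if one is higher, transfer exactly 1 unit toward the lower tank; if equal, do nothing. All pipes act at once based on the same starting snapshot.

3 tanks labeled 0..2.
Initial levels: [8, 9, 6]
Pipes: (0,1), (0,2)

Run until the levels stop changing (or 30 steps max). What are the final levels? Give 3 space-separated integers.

Step 1: flows [1->0,0->2] -> levels [8 8 7]
Step 2: flows [0=1,0->2] -> levels [7 8 8]
Step 3: flows [1->0,2->0] -> levels [9 7 7]
Step 4: flows [0->1,0->2] -> levels [7 8 8]
  -> period-2 cycle: step 4 state = step 2 state; never stabilizes
  -> state at step 30: (30-2) mod 2 = 0, same as step 2 -> [7 8 8]

Answer: 7 8 8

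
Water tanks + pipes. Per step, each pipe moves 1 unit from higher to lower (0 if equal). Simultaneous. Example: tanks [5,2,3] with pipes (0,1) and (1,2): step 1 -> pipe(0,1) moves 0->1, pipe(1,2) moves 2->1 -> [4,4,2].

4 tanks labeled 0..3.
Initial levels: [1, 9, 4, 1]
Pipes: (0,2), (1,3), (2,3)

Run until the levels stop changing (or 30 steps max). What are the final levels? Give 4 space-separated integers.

Step 1: flows [2->0,1->3,2->3] -> levels [2 8 2 3]
Step 2: flows [0=2,1->3,3->2] -> levels [2 7 3 3]
Step 3: flows [2->0,1->3,2=3] -> levels [3 6 2 4]
Step 4: flows [0->2,1->3,3->2] -> levels [2 5 4 4]
Step 5: flows [2->0,1->3,2=3] -> levels [3 4 3 5]
Step 6: flows [0=2,3->1,3->2] -> levels [3 5 4 3]
Step 7: flows [2->0,1->3,2->3] -> levels [4 4 2 5]
Step 8: flows [0->2,3->1,3->2] -> levels [3 5 4 3]
  -> period-2 cycle: step 8 state = step 6 state; never stabilizes
  -> state at step 30: (30-6) mod 2 = 0, same as step 6 -> [3 5 4 3]

Answer: 3 5 4 3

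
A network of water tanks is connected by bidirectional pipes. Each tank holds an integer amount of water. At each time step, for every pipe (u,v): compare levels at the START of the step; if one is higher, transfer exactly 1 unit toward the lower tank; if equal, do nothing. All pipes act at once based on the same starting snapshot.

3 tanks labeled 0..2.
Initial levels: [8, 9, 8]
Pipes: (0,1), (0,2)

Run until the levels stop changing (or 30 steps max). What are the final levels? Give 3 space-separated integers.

Step 1: flows [1->0,0=2] -> levels [9 8 8]
Step 2: flows [0->1,0->2] -> levels [7 9 9]
Step 3: flows [1->0,2->0] -> levels [9 8 8]
  -> period-2 cycle: step 3 state = step 1 state; never stabilizes
  -> state at step 30: (30-1) mod 2 = 1, same as step 2 -> [7 9 9]

Answer: 7 9 9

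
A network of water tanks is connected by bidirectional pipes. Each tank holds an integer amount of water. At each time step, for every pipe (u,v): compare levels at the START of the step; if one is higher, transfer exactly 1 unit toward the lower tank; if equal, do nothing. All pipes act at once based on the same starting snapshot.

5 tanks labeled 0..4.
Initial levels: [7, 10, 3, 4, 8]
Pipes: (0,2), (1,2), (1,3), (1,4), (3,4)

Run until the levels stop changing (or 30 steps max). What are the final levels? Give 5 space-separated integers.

Step 1: flows [0->2,1->2,1->3,1->4,4->3] -> levels [6 7 5 6 8]
Step 2: flows [0->2,1->2,1->3,4->1,4->3] -> levels [5 6 7 8 6]
Step 3: flows [2->0,2->1,3->1,1=4,3->4] -> levels [6 8 5 6 7]
Step 4: flows [0->2,1->2,1->3,1->4,4->3] -> levels [5 5 7 8 7]
Step 5: flows [2->0,2->1,3->1,4->1,3->4] -> levels [6 8 5 6 7]
  -> period-2 cycle: step 5 state = step 3 state; never stabilizes
  -> state at step 30: (30-3) mod 2 = 1, same as step 4 -> [5 5 7 8 7]

Answer: 5 5 7 8 7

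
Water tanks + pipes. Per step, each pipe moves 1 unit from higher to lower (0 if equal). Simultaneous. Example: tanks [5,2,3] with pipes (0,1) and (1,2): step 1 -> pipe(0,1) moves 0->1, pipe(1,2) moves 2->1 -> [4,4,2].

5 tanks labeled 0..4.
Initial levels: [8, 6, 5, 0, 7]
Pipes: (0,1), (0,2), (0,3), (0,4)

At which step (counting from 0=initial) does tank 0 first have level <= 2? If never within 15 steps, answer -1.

Answer: -1

Derivation:
Step 1: flows [0->1,0->2,0->3,0->4] -> levels [4 7 6 1 8]
Step 2: flows [1->0,2->0,0->3,4->0] -> levels [6 6 5 2 7]
Step 3: flows [0=1,0->2,0->3,4->0] -> levels [5 6 6 3 6]
Step 4: flows [1->0,2->0,0->3,4->0] -> levels [7 5 5 4 5]
Step 5: flows [0->1,0->2,0->3,0->4] -> levels [3 6 6 5 6]
Step 6: flows [1->0,2->0,3->0,4->0] -> levels [7 5 5 4 5]
  -> period-2 cycle (repeats step 4); tank 0 never drops to <=2
Tank 0 never reaches <=2 within 15 steps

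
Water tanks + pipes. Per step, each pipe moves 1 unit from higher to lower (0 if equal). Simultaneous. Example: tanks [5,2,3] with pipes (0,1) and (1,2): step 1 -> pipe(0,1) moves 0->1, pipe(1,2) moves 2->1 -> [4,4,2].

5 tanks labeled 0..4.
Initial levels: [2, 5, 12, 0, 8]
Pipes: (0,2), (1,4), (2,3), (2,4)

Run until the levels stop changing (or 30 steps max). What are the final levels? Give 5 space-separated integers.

Step 1: flows [2->0,4->1,2->3,2->4] -> levels [3 6 9 1 8]
Step 2: flows [2->0,4->1,2->3,2->4] -> levels [4 7 6 2 8]
Step 3: flows [2->0,4->1,2->3,4->2] -> levels [5 8 5 3 6]
Step 4: flows [0=2,1->4,2->3,4->2] -> levels [5 7 5 4 6]
Step 5: flows [0=2,1->4,2->3,4->2] -> levels [5 6 5 5 6]
Step 6: flows [0=2,1=4,2=3,4->2] -> levels [5 6 6 5 5]
Step 7: flows [2->0,1->4,2->3,2->4] -> levels [6 5 3 6 7]
Step 8: flows [0->2,4->1,3->2,4->2] -> levels [5 6 6 5 5]
  -> period-2 cycle: step 8 state = step 6 state; never stabilizes
  -> state at step 30: (30-6) mod 2 = 0, same as step 6 -> [5 6 6 5 5]

Answer: 5 6 6 5 5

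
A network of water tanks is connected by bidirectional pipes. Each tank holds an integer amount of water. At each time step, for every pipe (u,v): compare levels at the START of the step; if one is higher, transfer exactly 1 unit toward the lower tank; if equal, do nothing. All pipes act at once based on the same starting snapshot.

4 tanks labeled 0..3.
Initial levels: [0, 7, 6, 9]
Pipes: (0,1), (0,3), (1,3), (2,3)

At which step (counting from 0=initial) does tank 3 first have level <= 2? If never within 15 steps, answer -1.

Answer: -1

Derivation:
Step 1: flows [1->0,3->0,3->1,3->2] -> levels [2 7 7 6]
Step 2: flows [1->0,3->0,1->3,2->3] -> levels [4 5 6 7]
Step 3: flows [1->0,3->0,3->1,3->2] -> levels [6 5 7 4]
Step 4: flows [0->1,0->3,1->3,2->3] -> levels [4 5 6 7]
  -> period-2 cycle (repeats step 2); tank 3 never drops to <=2
Tank 3 never reaches <=2 within 15 steps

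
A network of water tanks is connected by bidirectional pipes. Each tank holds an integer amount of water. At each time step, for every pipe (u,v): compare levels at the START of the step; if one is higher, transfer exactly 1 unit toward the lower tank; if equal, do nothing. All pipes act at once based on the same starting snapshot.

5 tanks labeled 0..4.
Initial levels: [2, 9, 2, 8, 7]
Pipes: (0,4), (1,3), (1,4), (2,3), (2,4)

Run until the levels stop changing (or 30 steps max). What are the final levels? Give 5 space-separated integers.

Answer: 6 7 7 5 3

Derivation:
Step 1: flows [4->0,1->3,1->4,3->2,4->2] -> levels [3 7 4 8 6]
Step 2: flows [4->0,3->1,1->4,3->2,4->2] -> levels [4 7 6 6 5]
Step 3: flows [4->0,1->3,1->4,2=3,2->4] -> levels [5 5 5 7 6]
Step 4: flows [4->0,3->1,4->1,3->2,4->2] -> levels [6 7 7 5 3]
Step 5: flows [0->4,1->3,1->4,2->3,2->4] -> levels [5 5 5 7 6]
  -> period-2 cycle: step 5 state = step 3 state; never stabilizes
  -> state at step 30: (30-3) mod 2 = 1, same as step 4 -> [6 7 7 5 3]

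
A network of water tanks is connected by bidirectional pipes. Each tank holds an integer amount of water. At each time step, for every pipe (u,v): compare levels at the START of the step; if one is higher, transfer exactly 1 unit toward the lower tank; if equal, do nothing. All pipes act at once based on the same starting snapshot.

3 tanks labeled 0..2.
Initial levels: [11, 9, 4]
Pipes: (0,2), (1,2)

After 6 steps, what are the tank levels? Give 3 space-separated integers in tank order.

Answer: 8 8 8

Derivation:
Step 1: flows [0->2,1->2] -> levels [10 8 6]
Step 2: flows [0->2,1->2] -> levels [9 7 8]
Step 3: flows [0->2,2->1] -> levels [8 8 8]
Step 4: flows [0=2,1=2] -> levels [8 8 8]
  -> stable; steps 5..6 unchanged -> [8 8 8]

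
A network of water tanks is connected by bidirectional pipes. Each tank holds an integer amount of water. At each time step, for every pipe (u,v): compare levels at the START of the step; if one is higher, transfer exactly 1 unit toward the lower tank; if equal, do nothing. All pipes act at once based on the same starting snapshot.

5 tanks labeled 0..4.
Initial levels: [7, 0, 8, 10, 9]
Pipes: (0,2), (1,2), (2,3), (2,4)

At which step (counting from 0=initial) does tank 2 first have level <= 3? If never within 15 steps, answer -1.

Answer: -1

Derivation:
Step 1: flows [2->0,2->1,3->2,4->2] -> levels [8 1 8 9 8]
Step 2: flows [0=2,2->1,3->2,2=4] -> levels [8 2 8 8 8]
Step 3: flows [0=2,2->1,2=3,2=4] -> levels [8 3 7 8 8]
Step 4: flows [0->2,2->1,3->2,4->2] -> levels [7 4 9 7 7]
Step 5: flows [2->0,2->1,2->3,2->4] -> levels [8 5 5 8 8]
Step 6: flows [0->2,1=2,3->2,4->2] -> levels [7 5 8 7 7]
Step 7: flows [2->0,2->1,2->3,2->4] -> levels [8 6 4 8 8]
Step 8: flows [0->2,1->2,3->2,4->2] -> levels [7 5 8 7 7]
  -> period-2 cycle (repeats step 6); tank 2 never drops to <=3
Tank 2 never reaches <=3 within 15 steps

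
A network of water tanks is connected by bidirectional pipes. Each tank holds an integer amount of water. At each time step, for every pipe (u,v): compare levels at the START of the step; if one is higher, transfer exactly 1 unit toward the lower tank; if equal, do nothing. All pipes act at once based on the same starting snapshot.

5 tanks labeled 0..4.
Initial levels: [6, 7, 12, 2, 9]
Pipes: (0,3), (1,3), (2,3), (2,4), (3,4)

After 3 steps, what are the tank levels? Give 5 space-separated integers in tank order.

Step 1: flows [0->3,1->3,2->3,2->4,4->3] -> levels [5 6 10 6 9]
Step 2: flows [3->0,1=3,2->3,2->4,4->3] -> levels [6 6 8 7 9]
Step 3: flows [3->0,3->1,2->3,4->2,4->3] -> levels [7 7 8 7 7]

Answer: 7 7 8 7 7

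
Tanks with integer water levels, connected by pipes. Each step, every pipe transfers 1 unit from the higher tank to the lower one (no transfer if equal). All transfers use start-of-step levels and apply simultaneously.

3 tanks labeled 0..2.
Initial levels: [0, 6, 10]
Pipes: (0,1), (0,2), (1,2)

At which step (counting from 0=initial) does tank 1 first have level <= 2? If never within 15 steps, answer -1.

Answer: -1

Derivation:
Step 1: flows [1->0,2->0,2->1] -> levels [2 6 8]
Step 2: flows [1->0,2->0,2->1] -> levels [4 6 6]
Step 3: flows [1->0,2->0,1=2] -> levels [6 5 5]
Step 4: flows [0->1,0->2,1=2] -> levels [4 6 6]
  -> period-2 cycle (repeats step 2); tank 1 never drops to <=2
Tank 1 never reaches <=2 within 15 steps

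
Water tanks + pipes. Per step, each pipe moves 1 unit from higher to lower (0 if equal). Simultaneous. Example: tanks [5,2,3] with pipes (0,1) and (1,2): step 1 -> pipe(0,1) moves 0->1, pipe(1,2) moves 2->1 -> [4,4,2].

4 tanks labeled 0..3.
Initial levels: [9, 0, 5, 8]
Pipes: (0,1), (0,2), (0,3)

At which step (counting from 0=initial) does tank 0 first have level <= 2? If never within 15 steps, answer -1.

Step 1: flows [0->1,0->2,0->3] -> levels [6 1 6 9]
Step 2: flows [0->1,0=2,3->0] -> levels [6 2 6 8]
Step 3: flows [0->1,0=2,3->0] -> levels [6 3 6 7]
Step 4: flows [0->1,0=2,3->0] -> levels [6 4 6 6]
Step 5: flows [0->1,0=2,0=3] -> levels [5 5 6 6]
Step 6: flows [0=1,2->0,3->0] -> levels [7 5 5 5]
Step 7: flows [0->1,0->2,0->3] -> levels [4 6 6 6]
Step 8: flows [1->0,2->0,3->0] -> levels [7 5 5 5]
  -> period-2 cycle (repeats step 6); tank 0 never drops to <=2
Tank 0 never reaches <=2 within 15 steps

Answer: -1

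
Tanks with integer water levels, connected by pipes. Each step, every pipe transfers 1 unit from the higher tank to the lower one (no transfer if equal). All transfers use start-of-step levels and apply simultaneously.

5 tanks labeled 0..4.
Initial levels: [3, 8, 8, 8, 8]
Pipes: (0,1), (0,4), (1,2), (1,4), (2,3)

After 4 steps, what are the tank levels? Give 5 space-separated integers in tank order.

Step 1: flows [1->0,4->0,1=2,1=4,2=3] -> levels [5 7 8 8 7]
Step 2: flows [1->0,4->0,2->1,1=4,2=3] -> levels [7 7 7 8 6]
Step 3: flows [0=1,0->4,1=2,1->4,3->2] -> levels [6 6 8 7 8]
Step 4: flows [0=1,4->0,2->1,4->1,2->3] -> levels [7 8 6 8 6]

Answer: 7 8 6 8 6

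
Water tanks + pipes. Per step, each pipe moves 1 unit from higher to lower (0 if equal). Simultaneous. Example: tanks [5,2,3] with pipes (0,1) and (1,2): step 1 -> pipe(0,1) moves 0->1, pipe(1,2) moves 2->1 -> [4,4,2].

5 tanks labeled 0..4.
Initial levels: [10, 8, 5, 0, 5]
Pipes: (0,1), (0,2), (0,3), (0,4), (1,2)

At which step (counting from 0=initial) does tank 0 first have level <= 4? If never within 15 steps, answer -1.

Answer: 3

Derivation:
Step 1: flows [0->1,0->2,0->3,0->4,1->2] -> levels [6 8 7 1 6]
Step 2: flows [1->0,2->0,0->3,0=4,1->2] -> levels [7 6 7 2 6]
Step 3: flows [0->1,0=2,0->3,0->4,2->1] -> levels [4 8 6 3 7]
Tank 0 first reaches <=4 at step 3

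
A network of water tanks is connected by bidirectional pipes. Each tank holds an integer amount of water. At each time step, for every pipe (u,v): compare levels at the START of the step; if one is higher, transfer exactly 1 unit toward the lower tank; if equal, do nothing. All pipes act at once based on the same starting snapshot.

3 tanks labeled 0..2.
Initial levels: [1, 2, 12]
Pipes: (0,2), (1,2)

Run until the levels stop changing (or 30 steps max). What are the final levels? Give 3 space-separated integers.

Step 1: flows [2->0,2->1] -> levels [2 3 10]
Step 2: flows [2->0,2->1] -> levels [3 4 8]
Step 3: flows [2->0,2->1] -> levels [4 5 6]
Step 4: flows [2->0,2->1] -> levels [5 6 4]
Step 5: flows [0->2,1->2] -> levels [4 5 6]
  -> period-2 cycle: step 5 state = step 3 state; never stabilizes
  -> state at step 30: (30-3) mod 2 = 1, same as step 4 -> [5 6 4]

Answer: 5 6 4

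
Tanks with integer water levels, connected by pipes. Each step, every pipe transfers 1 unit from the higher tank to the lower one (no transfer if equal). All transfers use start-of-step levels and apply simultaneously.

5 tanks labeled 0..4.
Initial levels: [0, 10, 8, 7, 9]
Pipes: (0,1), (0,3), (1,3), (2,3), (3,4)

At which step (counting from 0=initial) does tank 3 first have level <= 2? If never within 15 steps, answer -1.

Step 1: flows [1->0,3->0,1->3,2->3,4->3] -> levels [2 8 7 9 8]
Step 2: flows [1->0,3->0,3->1,3->2,3->4] -> levels [4 8 8 5 9]
Step 3: flows [1->0,3->0,1->3,2->3,4->3] -> levels [6 6 7 7 8]
Step 4: flows [0=1,3->0,3->1,2=3,4->3] -> levels [7 7 7 6 7]
Step 5: flows [0=1,0->3,1->3,2->3,4->3] -> levels [6 6 6 10 6]
Step 6: flows [0=1,3->0,3->1,3->2,3->4] -> levels [7 7 7 6 7]
  -> period-2 cycle (repeats step 4); tank 3 never drops to <=2
Tank 3 never reaches <=2 within 15 steps

Answer: -1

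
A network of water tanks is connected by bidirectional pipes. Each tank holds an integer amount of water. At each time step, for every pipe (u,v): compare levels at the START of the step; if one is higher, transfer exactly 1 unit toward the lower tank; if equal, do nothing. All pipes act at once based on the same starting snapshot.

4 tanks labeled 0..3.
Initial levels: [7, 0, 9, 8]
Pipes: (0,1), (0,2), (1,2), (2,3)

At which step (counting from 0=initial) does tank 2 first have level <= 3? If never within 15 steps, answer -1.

Step 1: flows [0->1,2->0,2->1,2->3] -> levels [7 2 6 9]
Step 2: flows [0->1,0->2,2->1,3->2] -> levels [5 4 7 8]
Step 3: flows [0->1,2->0,2->1,3->2] -> levels [5 6 6 7]
Step 4: flows [1->0,2->0,1=2,3->2] -> levels [7 5 6 6]
Step 5: flows [0->1,0->2,2->1,2=3] -> levels [5 7 6 6]
Step 6: flows [1->0,2->0,1->2,2=3] -> levels [7 5 6 6]
  -> period-2 cycle (repeats step 4); tank 2 never drops to <=3
Tank 2 never reaches <=3 within 15 steps

Answer: -1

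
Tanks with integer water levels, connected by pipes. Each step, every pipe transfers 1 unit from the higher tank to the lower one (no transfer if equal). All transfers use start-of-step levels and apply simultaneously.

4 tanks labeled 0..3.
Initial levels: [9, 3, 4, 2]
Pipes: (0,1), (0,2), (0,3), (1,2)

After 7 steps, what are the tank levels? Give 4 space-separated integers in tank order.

Step 1: flows [0->1,0->2,0->3,2->1] -> levels [6 5 4 3]
Step 2: flows [0->1,0->2,0->3,1->2] -> levels [3 5 6 4]
Step 3: flows [1->0,2->0,3->0,2->1] -> levels [6 5 4 3]
  -> period-2 cycle: step 3 state = step 1 state
  -> state at step 7: (7-1) mod 2 = 0, same as step 1 -> [6 5 4 3]

Answer: 6 5 4 3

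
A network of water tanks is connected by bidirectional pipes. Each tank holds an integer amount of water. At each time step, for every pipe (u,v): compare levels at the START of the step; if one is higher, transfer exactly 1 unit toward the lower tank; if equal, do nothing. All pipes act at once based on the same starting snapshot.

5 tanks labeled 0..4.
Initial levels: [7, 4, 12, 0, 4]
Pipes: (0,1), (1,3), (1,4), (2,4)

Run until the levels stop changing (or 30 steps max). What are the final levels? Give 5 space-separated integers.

Step 1: flows [0->1,1->3,1=4,2->4] -> levels [6 4 11 1 5]
Step 2: flows [0->1,1->3,4->1,2->4] -> levels [5 5 10 2 5]
Step 3: flows [0=1,1->3,1=4,2->4] -> levels [5 4 9 3 6]
Step 4: flows [0->1,1->3,4->1,2->4] -> levels [4 5 8 4 6]
Step 5: flows [1->0,1->3,4->1,2->4] -> levels [5 4 7 5 6]
Step 6: flows [0->1,3->1,4->1,2->4] -> levels [4 7 6 4 6]
Step 7: flows [1->0,1->3,1->4,2=4] -> levels [5 4 6 5 7]
Step 8: flows [0->1,3->1,4->1,4->2] -> levels [4 7 7 4 5]
Step 9: flows [1->0,1->3,1->4,2->4] -> levels [5 4 6 5 7]
  -> period-2 cycle: step 9 state = step 7 state; never stabilizes
  -> state at step 30: (30-7) mod 2 = 1, same as step 8 -> [4 7 7 4 5]

Answer: 4 7 7 4 5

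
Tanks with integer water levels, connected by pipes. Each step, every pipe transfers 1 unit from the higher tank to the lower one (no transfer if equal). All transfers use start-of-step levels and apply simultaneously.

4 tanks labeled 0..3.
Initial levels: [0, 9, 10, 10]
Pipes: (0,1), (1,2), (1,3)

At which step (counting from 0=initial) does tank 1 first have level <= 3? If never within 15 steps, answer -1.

Answer: -1

Derivation:
Step 1: flows [1->0,2->1,3->1] -> levels [1 10 9 9]
Step 2: flows [1->0,1->2,1->3] -> levels [2 7 10 10]
Step 3: flows [1->0,2->1,3->1] -> levels [3 8 9 9]
Step 4: flows [1->0,2->1,3->1] -> levels [4 9 8 8]
Step 5: flows [1->0,1->2,1->3] -> levels [5 6 9 9]
Step 6: flows [1->0,2->1,3->1] -> levels [6 7 8 8]
Step 7: flows [1->0,2->1,3->1] -> levels [7 8 7 7]
Step 8: flows [1->0,1->2,1->3] -> levels [8 5 8 8]
Step 9: flows [0->1,2->1,3->1] -> levels [7 8 7 7]
  -> period-2 cycle (repeats step 7); tank 1 never drops to <=3
Tank 1 never reaches <=3 within 15 steps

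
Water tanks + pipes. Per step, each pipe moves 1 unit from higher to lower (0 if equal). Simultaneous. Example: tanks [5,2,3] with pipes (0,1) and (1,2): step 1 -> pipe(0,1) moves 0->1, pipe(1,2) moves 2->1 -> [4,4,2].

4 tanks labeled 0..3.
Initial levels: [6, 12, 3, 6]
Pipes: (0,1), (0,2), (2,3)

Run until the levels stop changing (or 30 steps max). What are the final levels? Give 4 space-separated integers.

Step 1: flows [1->0,0->2,3->2] -> levels [6 11 5 5]
Step 2: flows [1->0,0->2,2=3] -> levels [6 10 6 5]
Step 3: flows [1->0,0=2,2->3] -> levels [7 9 5 6]
Step 4: flows [1->0,0->2,3->2] -> levels [7 8 7 5]
Step 5: flows [1->0,0=2,2->3] -> levels [8 7 6 6]
Step 6: flows [0->1,0->2,2=3] -> levels [6 8 7 6]
Step 7: flows [1->0,2->0,2->3] -> levels [8 7 5 7]
Step 8: flows [0->1,0->2,3->2] -> levels [6 8 7 6]
  -> period-2 cycle: step 8 state = step 6 state; never stabilizes
  -> state at step 30: (30-6) mod 2 = 0, same as step 6 -> [6 8 7 6]

Answer: 6 8 7 6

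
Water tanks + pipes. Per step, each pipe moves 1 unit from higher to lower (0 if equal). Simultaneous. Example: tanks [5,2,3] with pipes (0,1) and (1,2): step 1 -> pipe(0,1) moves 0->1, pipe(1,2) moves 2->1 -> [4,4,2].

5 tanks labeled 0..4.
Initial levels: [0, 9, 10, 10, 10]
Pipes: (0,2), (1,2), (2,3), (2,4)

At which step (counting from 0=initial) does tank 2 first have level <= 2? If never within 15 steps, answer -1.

Answer: -1

Derivation:
Step 1: flows [2->0,2->1,2=3,2=4] -> levels [1 10 8 10 10]
Step 2: flows [2->0,1->2,3->2,4->2] -> levels [2 9 10 9 9]
Step 3: flows [2->0,2->1,2->3,2->4] -> levels [3 10 6 10 10]
Step 4: flows [2->0,1->2,3->2,4->2] -> levels [4 9 8 9 9]
Step 5: flows [2->0,1->2,3->2,4->2] -> levels [5 8 10 8 8]
Step 6: flows [2->0,2->1,2->3,2->4] -> levels [6 9 6 9 9]
Step 7: flows [0=2,1->2,3->2,4->2] -> levels [6 8 9 8 8]
Step 8: flows [2->0,2->1,2->3,2->4] -> levels [7 9 5 9 9]
Step 9: flows [0->2,1->2,3->2,4->2] -> levels [6 8 9 8 8]
  -> period-2 cycle (repeats step 7); tank 2 never drops to <=2
Tank 2 never reaches <=2 within 15 steps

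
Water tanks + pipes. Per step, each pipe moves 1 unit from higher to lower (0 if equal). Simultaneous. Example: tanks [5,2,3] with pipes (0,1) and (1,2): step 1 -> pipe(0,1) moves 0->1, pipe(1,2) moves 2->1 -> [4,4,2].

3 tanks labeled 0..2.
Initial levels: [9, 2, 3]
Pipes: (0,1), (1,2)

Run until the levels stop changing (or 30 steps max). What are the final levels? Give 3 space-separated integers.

Answer: 4 6 4

Derivation:
Step 1: flows [0->1,2->1] -> levels [8 4 2]
Step 2: flows [0->1,1->2] -> levels [7 4 3]
Step 3: flows [0->1,1->2] -> levels [6 4 4]
Step 4: flows [0->1,1=2] -> levels [5 5 4]
Step 5: flows [0=1,1->2] -> levels [5 4 5]
Step 6: flows [0->1,2->1] -> levels [4 6 4]
Step 7: flows [1->0,1->2] -> levels [5 4 5]
  -> period-2 cycle: step 7 state = step 5 state; never stabilizes
  -> state at step 30: (30-5) mod 2 = 1, same as step 6 -> [4 6 4]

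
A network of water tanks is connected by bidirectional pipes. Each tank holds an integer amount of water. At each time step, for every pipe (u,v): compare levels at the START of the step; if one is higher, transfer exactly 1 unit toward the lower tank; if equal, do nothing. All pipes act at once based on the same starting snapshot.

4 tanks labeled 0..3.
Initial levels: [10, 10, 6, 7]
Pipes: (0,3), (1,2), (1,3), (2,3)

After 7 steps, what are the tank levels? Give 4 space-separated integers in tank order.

Answer: 9 9 9 6

Derivation:
Step 1: flows [0->3,1->2,1->3,3->2] -> levels [9 8 8 8]
Step 2: flows [0->3,1=2,1=3,2=3] -> levels [8 8 8 9]
Step 3: flows [3->0,1=2,3->1,3->2] -> levels [9 9 9 6]
Step 4: flows [0->3,1=2,1->3,2->3] -> levels [8 8 8 9]
  -> period-2 cycle: step 4 state = step 2 state
  -> state at step 7: (7-2) mod 2 = 1, same as step 3 -> [9 9 9 6]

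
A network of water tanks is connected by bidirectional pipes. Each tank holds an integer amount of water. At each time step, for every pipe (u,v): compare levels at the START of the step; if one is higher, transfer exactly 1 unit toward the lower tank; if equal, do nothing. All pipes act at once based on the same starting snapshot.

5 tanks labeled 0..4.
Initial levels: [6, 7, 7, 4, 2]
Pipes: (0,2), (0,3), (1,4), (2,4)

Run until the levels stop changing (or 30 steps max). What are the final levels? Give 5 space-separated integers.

Step 1: flows [2->0,0->3,1->4,2->4] -> levels [6 6 5 5 4]
Step 2: flows [0->2,0->3,1->4,2->4] -> levels [4 5 5 6 6]
Step 3: flows [2->0,3->0,4->1,4->2] -> levels [6 6 5 5 4]
  -> period-2 cycle: step 3 state = step 1 state; never stabilizes
  -> state at step 30: (30-1) mod 2 = 1, same as step 2 -> [4 5 5 6 6]

Answer: 4 5 5 6 6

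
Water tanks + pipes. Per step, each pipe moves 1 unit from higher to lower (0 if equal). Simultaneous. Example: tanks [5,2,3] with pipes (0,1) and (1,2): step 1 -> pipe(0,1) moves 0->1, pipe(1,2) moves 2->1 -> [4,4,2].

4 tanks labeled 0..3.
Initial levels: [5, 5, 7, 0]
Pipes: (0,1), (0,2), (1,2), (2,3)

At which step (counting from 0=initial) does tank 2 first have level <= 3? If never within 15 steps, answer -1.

Answer: 5

Derivation:
Step 1: flows [0=1,2->0,2->1,2->3] -> levels [6 6 4 1]
Step 2: flows [0=1,0->2,1->2,2->3] -> levels [5 5 5 2]
Step 3: flows [0=1,0=2,1=2,2->3] -> levels [5 5 4 3]
Step 4: flows [0=1,0->2,1->2,2->3] -> levels [4 4 5 4]
Step 5: flows [0=1,2->0,2->1,2->3] -> levels [5 5 2 5]
Tank 2 first reaches <=3 at step 5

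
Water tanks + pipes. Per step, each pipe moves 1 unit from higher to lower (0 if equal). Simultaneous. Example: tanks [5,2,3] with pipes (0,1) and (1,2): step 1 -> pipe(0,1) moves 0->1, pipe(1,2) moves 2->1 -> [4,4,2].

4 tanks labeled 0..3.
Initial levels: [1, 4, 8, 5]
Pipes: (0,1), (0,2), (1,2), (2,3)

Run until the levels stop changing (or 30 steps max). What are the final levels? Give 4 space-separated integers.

Step 1: flows [1->0,2->0,2->1,2->3] -> levels [3 4 5 6]
Step 2: flows [1->0,2->0,2->1,3->2] -> levels [5 4 4 5]
Step 3: flows [0->1,0->2,1=2,3->2] -> levels [3 5 6 4]
Step 4: flows [1->0,2->0,2->1,2->3] -> levels [5 5 3 5]
Step 5: flows [0=1,0->2,1->2,3->2] -> levels [4 4 6 4]
Step 6: flows [0=1,2->0,2->1,2->3] -> levels [5 5 3 5]
  -> period-2 cycle: step 6 state = step 4 state; never stabilizes
  -> state at step 30: (30-4) mod 2 = 0, same as step 4 -> [5 5 3 5]

Answer: 5 5 3 5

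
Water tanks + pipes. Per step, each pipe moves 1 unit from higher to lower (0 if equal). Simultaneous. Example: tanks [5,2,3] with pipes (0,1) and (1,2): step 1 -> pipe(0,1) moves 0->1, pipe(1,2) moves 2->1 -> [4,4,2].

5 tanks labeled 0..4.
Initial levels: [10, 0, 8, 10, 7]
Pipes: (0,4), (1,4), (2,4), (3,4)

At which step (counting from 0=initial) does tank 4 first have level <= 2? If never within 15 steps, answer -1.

Step 1: flows [0->4,4->1,2->4,3->4] -> levels [9 1 7 9 9]
Step 2: flows [0=4,4->1,4->2,3=4] -> levels [9 2 8 9 7]
Step 3: flows [0->4,4->1,2->4,3->4] -> levels [8 3 7 8 9]
Step 4: flows [4->0,4->1,4->2,4->3] -> levels [9 4 8 9 5]
Step 5: flows [0->4,4->1,2->4,3->4] -> levels [8 5 7 8 7]
Step 6: flows [0->4,4->1,2=4,3->4] -> levels [7 6 7 7 8]
Step 7: flows [4->0,4->1,4->2,4->3] -> levels [8 7 8 8 4]
Step 8: flows [0->4,1->4,2->4,3->4] -> levels [7 6 7 7 8]
  -> period-2 cycle (repeats step 6); tank 4 never drops to <=2
Tank 4 never reaches <=2 within 15 steps

Answer: -1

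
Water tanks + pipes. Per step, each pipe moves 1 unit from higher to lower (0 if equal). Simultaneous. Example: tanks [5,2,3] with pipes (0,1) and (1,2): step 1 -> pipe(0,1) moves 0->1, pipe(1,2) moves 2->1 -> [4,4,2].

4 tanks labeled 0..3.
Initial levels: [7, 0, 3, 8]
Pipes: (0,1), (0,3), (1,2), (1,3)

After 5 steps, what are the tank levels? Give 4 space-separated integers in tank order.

Answer: 4 6 4 4

Derivation:
Step 1: flows [0->1,3->0,2->1,3->1] -> levels [7 3 2 6]
Step 2: flows [0->1,0->3,1->2,3->1] -> levels [5 4 3 6]
Step 3: flows [0->1,3->0,1->2,3->1] -> levels [5 5 4 4]
Step 4: flows [0=1,0->3,1->2,1->3] -> levels [4 3 5 6]
Step 5: flows [0->1,3->0,2->1,3->1] -> levels [4 6 4 4]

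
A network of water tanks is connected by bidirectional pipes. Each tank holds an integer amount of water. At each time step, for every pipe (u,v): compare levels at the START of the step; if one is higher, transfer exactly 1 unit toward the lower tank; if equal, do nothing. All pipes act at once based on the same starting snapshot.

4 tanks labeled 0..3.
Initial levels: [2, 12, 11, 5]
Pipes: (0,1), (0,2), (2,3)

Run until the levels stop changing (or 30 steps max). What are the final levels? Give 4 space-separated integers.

Answer: 7 8 8 7

Derivation:
Step 1: flows [1->0,2->0,2->3] -> levels [4 11 9 6]
Step 2: flows [1->0,2->0,2->3] -> levels [6 10 7 7]
Step 3: flows [1->0,2->0,2=3] -> levels [8 9 6 7]
Step 4: flows [1->0,0->2,3->2] -> levels [8 8 8 6]
Step 5: flows [0=1,0=2,2->3] -> levels [8 8 7 7]
Step 6: flows [0=1,0->2,2=3] -> levels [7 8 8 7]
Step 7: flows [1->0,2->0,2->3] -> levels [9 7 6 8]
Step 8: flows [0->1,0->2,3->2] -> levels [7 8 8 7]
  -> period-2 cycle: step 8 state = step 6 state; never stabilizes
  -> state at step 30: (30-6) mod 2 = 0, same as step 6 -> [7 8 8 7]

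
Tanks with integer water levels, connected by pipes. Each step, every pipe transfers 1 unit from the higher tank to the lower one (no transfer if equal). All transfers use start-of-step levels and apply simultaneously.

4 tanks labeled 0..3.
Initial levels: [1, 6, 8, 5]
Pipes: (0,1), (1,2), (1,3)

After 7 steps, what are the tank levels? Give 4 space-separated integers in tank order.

Answer: 5 3 6 6

Derivation:
Step 1: flows [1->0,2->1,1->3] -> levels [2 5 7 6]
Step 2: flows [1->0,2->1,3->1] -> levels [3 6 6 5]
Step 3: flows [1->0,1=2,1->3] -> levels [4 4 6 6]
Step 4: flows [0=1,2->1,3->1] -> levels [4 6 5 5]
Step 5: flows [1->0,1->2,1->3] -> levels [5 3 6 6]
Step 6: flows [0->1,2->1,3->1] -> levels [4 6 5 5]
  -> period-2 cycle: step 6 state = step 4 state
  -> state at step 7: (7-4) mod 2 = 1, same as step 5 -> [5 3 6 6]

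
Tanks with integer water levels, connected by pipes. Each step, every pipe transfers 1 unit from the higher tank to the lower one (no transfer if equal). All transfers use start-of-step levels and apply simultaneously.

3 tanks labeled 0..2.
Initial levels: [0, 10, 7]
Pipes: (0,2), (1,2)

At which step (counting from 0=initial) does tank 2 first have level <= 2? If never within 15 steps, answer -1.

Answer: -1

Derivation:
Step 1: flows [2->0,1->2] -> levels [1 9 7]
Step 2: flows [2->0,1->2] -> levels [2 8 7]
Step 3: flows [2->0,1->2] -> levels [3 7 7]
Step 4: flows [2->0,1=2] -> levels [4 7 6]
Step 5: flows [2->0,1->2] -> levels [5 6 6]
Step 6: flows [2->0,1=2] -> levels [6 6 5]
Step 7: flows [0->2,1->2] -> levels [5 5 7]
Step 8: flows [2->0,2->1] -> levels [6 6 5]
  -> period-2 cycle (repeats step 6); tank 2 never drops to <=2
Tank 2 never reaches <=2 within 15 steps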